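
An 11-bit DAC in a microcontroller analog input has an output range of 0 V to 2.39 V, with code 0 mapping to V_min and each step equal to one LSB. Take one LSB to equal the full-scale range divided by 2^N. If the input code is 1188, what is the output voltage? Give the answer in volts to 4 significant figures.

1.386 V

Range is 2.39 V. LSB = 2.39 V / 2^11.
V_out = 0 + 1188 × (2.39/2048) V
      = 0 V + 1.38639 V = 1.38639 V.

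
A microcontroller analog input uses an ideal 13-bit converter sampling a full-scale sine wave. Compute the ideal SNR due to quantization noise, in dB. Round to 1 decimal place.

80.0 dB

6.02(13) + 1.76 = 78.26 + 1.76 = 80.02 dB.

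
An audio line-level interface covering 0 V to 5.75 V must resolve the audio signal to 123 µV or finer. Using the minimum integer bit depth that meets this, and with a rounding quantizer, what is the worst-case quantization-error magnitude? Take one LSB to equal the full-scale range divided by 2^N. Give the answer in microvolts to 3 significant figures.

V_FS = 5.75 V.
Need 2^N ≥ 5.75 V / 123 µV = 46750 → N_min = 16.
LSB = 5.75 V / 2^16 = 87.738 µV.
Half an LSB is 43.9 µV.

43.9 µV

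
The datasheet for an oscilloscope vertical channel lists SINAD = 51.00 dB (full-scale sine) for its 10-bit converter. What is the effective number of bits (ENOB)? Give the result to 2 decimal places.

ENOB = (SINAD − 1.76) / 6.02 = (51.00 − 1.76) / 6.02 = 49.24 / 6.02 = 8.1794.

8.18 bits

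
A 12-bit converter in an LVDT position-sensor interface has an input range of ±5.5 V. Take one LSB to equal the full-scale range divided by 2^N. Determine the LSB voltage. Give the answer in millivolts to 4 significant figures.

Full-scale range = 5.5 V − (-5.5 V) = 11 V.
There are 2^12 = 4096 steps.
One LSB is 11 V / 4096 = 2.686 mV.

2.686 mV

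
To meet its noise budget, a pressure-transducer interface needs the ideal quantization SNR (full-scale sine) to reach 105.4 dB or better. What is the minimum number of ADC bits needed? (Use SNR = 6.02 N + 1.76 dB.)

6.02 N + 1.76 ≥ 105.4 gives N ≥ 17.216, so the minimum integer is 18.

18 bits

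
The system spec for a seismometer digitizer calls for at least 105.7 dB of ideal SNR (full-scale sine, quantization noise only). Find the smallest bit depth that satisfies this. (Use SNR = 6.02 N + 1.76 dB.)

6.02 N + 1.76 ≥ 105.7 gives N ≥ 17.266, so the minimum integer is 18.

18 bits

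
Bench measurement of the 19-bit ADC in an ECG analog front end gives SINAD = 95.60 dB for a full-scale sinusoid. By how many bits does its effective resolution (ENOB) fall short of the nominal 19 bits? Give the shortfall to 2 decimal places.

3.41 bits

N_eff = (95.60 − 1.76)/6.02 = 15.5880 bits.
Shortfall = 19 − 15.5880 = 3.4120 bits.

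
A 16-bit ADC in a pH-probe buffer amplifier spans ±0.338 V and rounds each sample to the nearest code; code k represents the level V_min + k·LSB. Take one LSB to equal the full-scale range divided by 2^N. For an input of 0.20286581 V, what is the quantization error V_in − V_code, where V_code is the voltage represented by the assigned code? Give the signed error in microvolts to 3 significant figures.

Range = 0.338 − (-0.338) = 0.676 V. LSB = 0.676 V / 2^16 ≈ 10.31 µV.
(0.20286581 − (-0.338)) / LSB = 0.54086581 × 65536/0.676 = 52435.1801. Nearest integer: k = 52435.
V_code = -0.338 + (52435/65536) × 0.676 = 0.20286395264 V.
V_in − V_code = 0.20286581 − (0.20286395264) = +1.86 µV.

+1.86 µV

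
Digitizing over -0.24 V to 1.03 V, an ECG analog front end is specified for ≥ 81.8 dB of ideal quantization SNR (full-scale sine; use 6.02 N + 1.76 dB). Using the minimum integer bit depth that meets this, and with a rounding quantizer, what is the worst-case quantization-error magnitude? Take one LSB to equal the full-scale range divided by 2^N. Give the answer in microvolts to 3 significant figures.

The full-scale span is 1.03 − (-0.24) = 1.27 V.
N ≥ (81.8 − 1.76)/6.02 = 13.296 → N_min = 14.
One LSB is 1.27 V / 16384 = 77.515 µV.
|e|_max = LSB/2 = 38.8 µV.

38.8 µV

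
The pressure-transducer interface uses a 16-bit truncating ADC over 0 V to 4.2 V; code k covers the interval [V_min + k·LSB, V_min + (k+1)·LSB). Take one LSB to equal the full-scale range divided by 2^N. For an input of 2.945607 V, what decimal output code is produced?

Full-scale range = 4.2 V. LSB = 4.2 V / 2^16 ≈ 64.09 µV.
(V_in − V_min) × 2^16/range = (2.945607 − (0)) × 65536/4.2 = 45962.691.
Floor → code = 45962.

45962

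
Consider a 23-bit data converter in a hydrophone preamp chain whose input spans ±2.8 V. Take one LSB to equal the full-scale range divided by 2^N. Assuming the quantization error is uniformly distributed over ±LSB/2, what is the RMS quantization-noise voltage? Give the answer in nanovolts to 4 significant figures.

Span: 2.8 V − (-2.8 V) = 5.6 V.
LSB = 5.6 V ÷ 2^23 = 5.6/8388608 V = 0.667572 µV.
RMS of a uniform error over width LSB is LSB/√12 = 192.7 nV.

192.7 nV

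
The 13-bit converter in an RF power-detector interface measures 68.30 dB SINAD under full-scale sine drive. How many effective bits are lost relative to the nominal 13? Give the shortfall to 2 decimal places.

1.95 bits

ENOB = (SINAD − 1.76)/6.02 = (68.30 − 1.76)/6.02 = 11.0532 bits.
Lost resolution: 13 − 11.0532 = 1.9468 bits.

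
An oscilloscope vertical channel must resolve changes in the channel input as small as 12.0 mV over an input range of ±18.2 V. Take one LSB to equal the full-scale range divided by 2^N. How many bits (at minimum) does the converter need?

Range = 18.2 − (-18.2) = 36.4 V.
Levels needed ≥ 36.4/12.0 mV = 3033. 2^12 = 4096 suffices, so N_min = 12.

12 bits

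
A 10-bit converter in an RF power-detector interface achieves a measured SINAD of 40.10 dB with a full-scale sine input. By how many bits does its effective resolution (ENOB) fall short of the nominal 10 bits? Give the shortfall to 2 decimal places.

3.63 bits

Effective bits = (40.10 − 1.76)/6.02 = 6.3688.
Lost resolution: 10 − 6.3688 = 3.6312 bits.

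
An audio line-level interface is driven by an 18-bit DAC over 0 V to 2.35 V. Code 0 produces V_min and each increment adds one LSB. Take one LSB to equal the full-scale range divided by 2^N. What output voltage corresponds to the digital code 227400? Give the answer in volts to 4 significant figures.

Full-scale range = 2.35 V. LSB = 2.35 V / 2^18.
V_out = 0 + 227400 × (2.35/262144) V
      = 0 V + 2.03854 V = 2.03854 V.

2.039 V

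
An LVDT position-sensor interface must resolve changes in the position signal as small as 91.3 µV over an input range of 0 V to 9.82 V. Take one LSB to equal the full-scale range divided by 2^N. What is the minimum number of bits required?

17 bits

Range is 9.82 V.
Levels needed ≥ 9.82/91.3 µV = 107600. 2^17 = 131072 suffices, so N_min = 17.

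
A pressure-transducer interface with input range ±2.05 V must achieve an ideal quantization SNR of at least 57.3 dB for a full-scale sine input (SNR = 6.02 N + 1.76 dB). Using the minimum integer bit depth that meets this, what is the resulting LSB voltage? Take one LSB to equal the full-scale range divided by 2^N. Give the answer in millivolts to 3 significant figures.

4.00 mV

Range = 2.05 − (-2.05) = 4.1 V.
Required N = ⌈(57.3 − 1.76)/6.02⌉ = ⌈9.226⌉ = 10.
Step size = 4.1/1024 V = 4.00 mV.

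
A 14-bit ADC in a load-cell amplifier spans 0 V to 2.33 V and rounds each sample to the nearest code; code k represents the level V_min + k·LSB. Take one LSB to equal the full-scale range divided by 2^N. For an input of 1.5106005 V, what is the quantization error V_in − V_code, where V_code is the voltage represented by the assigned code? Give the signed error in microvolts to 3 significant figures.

+25.5 µV

Range is 2.33 V. LSB = 2.33 V / 2^14 ≈ 142.2 µV.
Position in LSBs: (1.5106005 − (0)) × 16384/2.33 = 10622.1797; rounding gives k = 10622.
V_code = V_min + k × range/2^14 = 0 + 10622 × 2.33/16384 = 1.5105749512 V.
e = 1.5106005 − (1.5105749512) = +25.5 µV.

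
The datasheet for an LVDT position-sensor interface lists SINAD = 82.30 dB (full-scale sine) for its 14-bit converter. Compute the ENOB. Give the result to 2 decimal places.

ENOB = (SINAD − 1.76) / 6.02 = (82.30 − 1.76) / 6.02 = 80.54 / 6.02 = 13.3787.

13.38 bits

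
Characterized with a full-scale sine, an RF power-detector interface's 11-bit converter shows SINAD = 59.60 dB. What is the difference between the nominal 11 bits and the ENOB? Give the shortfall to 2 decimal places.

1.39 bits

ENOB = (SINAD − 1.76)/6.02 = (59.60 − 1.76)/6.02 = 9.6080 bits.
Lost resolution: 11 − 9.6080 = 1.3920 bits.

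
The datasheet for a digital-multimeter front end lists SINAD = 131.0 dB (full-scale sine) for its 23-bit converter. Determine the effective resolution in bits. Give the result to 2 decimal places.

21.47 bits

ENOB = (SINAD − 1.76) / 6.02 = (131.0 − 1.76) / 6.02 = 129.24 / 6.02 = 21.4684.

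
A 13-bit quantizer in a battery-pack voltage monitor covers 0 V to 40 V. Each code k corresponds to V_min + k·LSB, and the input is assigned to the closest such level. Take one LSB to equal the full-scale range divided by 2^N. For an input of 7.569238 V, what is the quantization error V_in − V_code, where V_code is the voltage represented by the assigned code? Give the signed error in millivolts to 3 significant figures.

Full-scale range = 40 V. LSB = 40 V / 2^13 ≈ 4.883 mV.
(V_in − V_min)/LSB = (7.569238 − (0)) × 8192/40 = 1550.1799 → nearest code k = 1550.
V_code = V_min + k × range/2^13 = 0 + 1550 × 40/8192 = 7.568359375 V.
Error = V_in − V_code = 7.569238 − (7.568359375) = +0.879 mV.

+0.879 mV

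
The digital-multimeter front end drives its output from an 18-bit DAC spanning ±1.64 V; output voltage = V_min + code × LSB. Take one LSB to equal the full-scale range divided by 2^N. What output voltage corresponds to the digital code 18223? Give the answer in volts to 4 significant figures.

Range = 1.64 − (-1.64) = 3.28 V. LSB = 3.28 V / 2^18.
V_out = V_min + code × LSB = -1.64 V + 18223 × 3.28 V / 262144
      = -1.64 V + 0.228010 V = -1.41199 V.

-1.412 V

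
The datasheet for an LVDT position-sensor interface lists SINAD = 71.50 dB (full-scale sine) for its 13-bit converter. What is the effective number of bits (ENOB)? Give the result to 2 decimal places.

11.58 bits

(71.50 − 1.76) / 6.02 = 69.74/6.02 = 11.5847 effective bits.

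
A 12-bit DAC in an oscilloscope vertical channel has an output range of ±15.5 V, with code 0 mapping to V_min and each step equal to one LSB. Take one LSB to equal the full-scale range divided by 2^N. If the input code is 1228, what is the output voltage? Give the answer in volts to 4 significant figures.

Span: 15.5 V − (-15.5 V) = 31 V. LSB = 31 V / 2^12.
Output = V_min + (1228/4096) × range = -15.5 + 0.299805 × 31 V
      = -15.5 V + 9.29395 V = -6.20605 V.

-6.206 V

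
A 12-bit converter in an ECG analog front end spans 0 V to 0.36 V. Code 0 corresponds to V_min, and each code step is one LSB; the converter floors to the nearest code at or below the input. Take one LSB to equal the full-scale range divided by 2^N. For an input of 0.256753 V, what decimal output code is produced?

2921

Range is 0.36 V. LSB = 0.36 V / 2^12 ≈ 87.89 µV.
code = ⌊(V_in − V_min)/LSB⌋ = ⌊(V_in − V_min) × 2^12 / range⌋
     = ⌊(0.256753 − (0)) × 4096 / 0.36⌋ = ⌊0.256753 × 4096/0.36⌋
     = ⌊2921.279⌋ = 2921.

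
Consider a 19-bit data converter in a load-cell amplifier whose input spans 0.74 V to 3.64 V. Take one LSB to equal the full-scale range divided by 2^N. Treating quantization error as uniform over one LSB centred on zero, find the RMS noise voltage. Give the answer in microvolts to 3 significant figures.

1.60 µV

Span: 3.64 V − (0.74 V) = 2.9 V.
One LSB is 2.9 V / 524288 = 5.5313 µV.
RMS of a uniform error over width LSB is LSB/√12 = 1.60 µV.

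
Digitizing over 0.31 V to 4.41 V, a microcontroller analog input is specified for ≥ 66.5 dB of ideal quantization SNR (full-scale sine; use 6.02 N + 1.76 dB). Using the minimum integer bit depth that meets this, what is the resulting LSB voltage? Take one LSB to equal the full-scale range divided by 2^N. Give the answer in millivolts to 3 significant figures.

Span: 4.41 V − (0.31 V) = 4.1 V.
6.02 N + 1.76 ≥ 66.5 gives N ≥ 10.754, so the minimum integer is 11.
One LSB is 4.1 V / 2048 = 2.00 mV.

2.00 mV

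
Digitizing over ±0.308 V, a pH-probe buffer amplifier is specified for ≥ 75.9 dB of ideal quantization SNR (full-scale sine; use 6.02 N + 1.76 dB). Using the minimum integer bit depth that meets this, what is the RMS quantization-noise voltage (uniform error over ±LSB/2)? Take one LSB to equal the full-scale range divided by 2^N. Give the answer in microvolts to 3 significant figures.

21.7 µV

Range = 0.308 − (-0.308) = 0.616 V.
Solving 6.02 N ≥ 75.9 − 1.76: N ≥ 12.316. Round up → N = 13.
Step size = 0.616/8192 V = 75.195 µV.
RMS noise = LSB/√12 = 21.7 µV.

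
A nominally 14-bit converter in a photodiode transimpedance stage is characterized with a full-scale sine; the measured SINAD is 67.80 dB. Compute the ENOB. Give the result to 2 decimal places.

10.97 bits

(67.80 − 1.76) / 6.02 = 66.04/6.02 = 10.9701 effective bits.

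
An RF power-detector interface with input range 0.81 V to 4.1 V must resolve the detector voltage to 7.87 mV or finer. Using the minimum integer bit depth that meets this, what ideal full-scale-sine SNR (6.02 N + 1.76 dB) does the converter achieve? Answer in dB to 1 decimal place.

Full-scale range = 4.1 V − (0.81 V) = 3.29 V.
Required number of levels: 3.29/7.87 mV = 418.04; smallest N with 2^N ≥ that is 9.
Ideal SNR at N = 9: 6.02·9 + 1.76 = 55.9 dB.

55.9 dB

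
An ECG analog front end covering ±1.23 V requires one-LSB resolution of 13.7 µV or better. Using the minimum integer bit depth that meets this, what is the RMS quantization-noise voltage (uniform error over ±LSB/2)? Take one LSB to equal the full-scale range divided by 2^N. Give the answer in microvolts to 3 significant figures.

2.71 µV

The full-scale span is 1.23 − (-1.23) = 2.46 V.
Levels needed ≥ 2.46/13.7 µV = 179600. 2^18 = 262144 suffices, so N_min = 18.
One LSB is 2.46 V / 262144 = 9.3842 µV.
σ_q = LSB/√12 = 9.3842 µV/3.4641 = 2.71 µV.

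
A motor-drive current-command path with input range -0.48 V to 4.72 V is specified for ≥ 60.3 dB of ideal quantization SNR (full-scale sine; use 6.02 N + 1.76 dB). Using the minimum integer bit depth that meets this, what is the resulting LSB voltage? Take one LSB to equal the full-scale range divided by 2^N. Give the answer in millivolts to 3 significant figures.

5.08 mV

Full-scale range = 4.72 V − (-0.48 V) = 5.2 V.
N ≥ (60.3 − 1.76)/6.02 = 9.724 → N_min = 10.
LSB = 5.2 V / 2^10 = 5.08 mV.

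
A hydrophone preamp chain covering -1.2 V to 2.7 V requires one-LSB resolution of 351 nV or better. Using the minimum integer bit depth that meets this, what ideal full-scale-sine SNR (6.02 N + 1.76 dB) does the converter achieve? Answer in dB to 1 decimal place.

146.2 dB

Range = 2.7 − (-1.2) = 3.9 V.
Need 2^N ≥ 3.9 V / 351 nV = 1.111e7 → N_min = 24.
6.02(24) + 1.76 = 146.24 dB.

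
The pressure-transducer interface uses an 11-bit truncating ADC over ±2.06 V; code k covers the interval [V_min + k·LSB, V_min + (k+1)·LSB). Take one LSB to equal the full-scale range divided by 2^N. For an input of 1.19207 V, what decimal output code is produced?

1616

The full-scale span is 2.06 − (-2.06) = 4.12 V. LSB = 4.12 V / 2^11 ≈ 2.012 mV.
(V_in − V_min) × 2^11/range = (1.19207 − (-2.06)) × 2048/4.12 = 1616.563.
Floor → code = 1616.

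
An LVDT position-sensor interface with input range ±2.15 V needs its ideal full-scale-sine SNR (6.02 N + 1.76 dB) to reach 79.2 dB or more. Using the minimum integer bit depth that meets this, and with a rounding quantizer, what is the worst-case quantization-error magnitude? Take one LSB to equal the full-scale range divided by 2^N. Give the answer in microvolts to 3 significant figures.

262 µV

Full-scale range = 2.15 V − (-2.15 V) = 4.3 V.
Required N = ⌈(79.2 − 1.76)/6.02⌉ = ⌈12.864⌉ = 13.
One LSB is 4.3 V / 8192 = 0.52490 mV.
|e|_max = LSB/2 = 262 µV.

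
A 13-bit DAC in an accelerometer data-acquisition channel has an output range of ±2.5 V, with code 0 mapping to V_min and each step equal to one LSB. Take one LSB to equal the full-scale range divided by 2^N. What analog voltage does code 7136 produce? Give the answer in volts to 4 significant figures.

1.855 V

Range = 2.5 − (-2.5) = 5 V. LSB = 5 V / 2^13.
V_out = V_min + code × LSB = -2.5 V + 7136 × 5 V / 8192
      = -2.5 + 4.35547 = 1.85547 V.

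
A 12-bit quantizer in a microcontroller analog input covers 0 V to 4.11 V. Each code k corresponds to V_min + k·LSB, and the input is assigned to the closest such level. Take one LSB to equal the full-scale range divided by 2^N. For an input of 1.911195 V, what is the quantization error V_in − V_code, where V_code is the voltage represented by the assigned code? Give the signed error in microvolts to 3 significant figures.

Span = 4.11 V. LSB = 4.11 V / 2^12 ≈ 1.003 mV.
(V_in − V_min)/LSB = (1.911195 − (0)) × 4096/4.11 = 1904.6848 → nearest code k = 1905.
Reconstructed level: 0 + 1905 × 4.11/4096 V = 1.911511230 V.
V_in − V_code = 1.911195 − (1.911511230) = −316 µV.

−316 µV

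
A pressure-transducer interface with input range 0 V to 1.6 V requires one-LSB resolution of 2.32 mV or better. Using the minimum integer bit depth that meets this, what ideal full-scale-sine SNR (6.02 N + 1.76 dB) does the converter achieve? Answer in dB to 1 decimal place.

62.0 dB

Span = 1.6 V.
1.6 V / 2.32 mV = 689.7. Since 2^9 = 512 and 2^10 = 1024, N = 10.
Ideal SNR at N = 10: 6.02·10 + 1.76 = 62.0 dB.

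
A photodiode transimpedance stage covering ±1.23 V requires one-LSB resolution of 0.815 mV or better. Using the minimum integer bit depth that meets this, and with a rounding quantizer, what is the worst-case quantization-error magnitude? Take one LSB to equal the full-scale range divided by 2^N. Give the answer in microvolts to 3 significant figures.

300 µV

The full-scale span is 1.23 − (-1.23) = 2.46 V.
Need 2^N ≥ 2.46 V / 0.815 mV = 3018 → N_min = 12.
One LSB is 2.46 V / 4096 = 0.60059 mV.
Max error for round-to-nearest is LSB/2 = 300 µV.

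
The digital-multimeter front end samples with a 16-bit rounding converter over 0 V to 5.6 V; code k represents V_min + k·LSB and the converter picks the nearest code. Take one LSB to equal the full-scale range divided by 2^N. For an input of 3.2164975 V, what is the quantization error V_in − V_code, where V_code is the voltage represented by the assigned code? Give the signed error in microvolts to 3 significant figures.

+18.0 µV

V_FS = 5.6 V. LSB = 5.6 V / 2^16 ≈ 85.45 µV.
(V_in − V_min)/LSB = (3.2164975 − (0)) × 65536/5.6 = 37642.2107 → nearest code k = 37642.
V_code = V_min + k × range/2^16 = 0 + 37642 × 5.6/65536 = 3.2164794922 V.
e = 3.2164975 − (3.2164794922) = +18.0 µV.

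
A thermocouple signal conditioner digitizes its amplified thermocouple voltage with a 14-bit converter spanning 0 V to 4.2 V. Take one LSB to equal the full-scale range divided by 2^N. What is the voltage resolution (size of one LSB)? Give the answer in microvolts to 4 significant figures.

256.3 µV

Full-scale range = 4.2 V.
Number of codes = 2^14 = 16384.
One LSB is 4.2 V / 16384 = 256.3 µV.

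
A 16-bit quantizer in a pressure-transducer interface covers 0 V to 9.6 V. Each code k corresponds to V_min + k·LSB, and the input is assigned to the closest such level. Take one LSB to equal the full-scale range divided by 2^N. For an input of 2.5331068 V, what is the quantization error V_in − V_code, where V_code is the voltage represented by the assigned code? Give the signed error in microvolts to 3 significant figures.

−47.5 µV

Span = 9.6 V. LSB = 9.6 V / 2^16 ≈ 146.5 µV.
(V_in − V_min)/LSB = (2.5331068 − (0)) × 65536/9.6 = 17292.6758 → nearest code k = 17293.
V_code = V_min + k × range/2^16 = 0 + 17293 × 9.6/65536 = 2.5331542969 V.
e = 2.5331068 − (2.5331542969) = −47.5 µV.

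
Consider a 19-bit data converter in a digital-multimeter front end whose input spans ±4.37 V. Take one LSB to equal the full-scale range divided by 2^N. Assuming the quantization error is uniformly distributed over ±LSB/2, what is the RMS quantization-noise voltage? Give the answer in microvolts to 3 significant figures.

Range = 4.37 − (-4.37) = 8.74 V.
LSB = 8.74 V / 2^19 = 16.670 µV.
RMS of a uniform error over width LSB is LSB/√12 = 4.81 µV.

4.81 µV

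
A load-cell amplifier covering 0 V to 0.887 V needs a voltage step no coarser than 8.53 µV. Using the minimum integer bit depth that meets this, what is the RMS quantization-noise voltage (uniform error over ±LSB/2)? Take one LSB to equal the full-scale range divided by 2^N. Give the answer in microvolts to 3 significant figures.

1.95 µV

Span = 0.887 V.
Required number of levels: 0.887/8.53 µV = 103990; smallest N with 2^N ≥ that is 17.
One LSB is 0.887 V / 131072 = 6.7673 µV.
V_rms = LSB/√12 = 1.95 µV.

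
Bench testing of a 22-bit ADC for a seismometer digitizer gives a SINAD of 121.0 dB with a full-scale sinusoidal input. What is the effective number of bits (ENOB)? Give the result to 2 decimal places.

ENOB = (121.0 − 1.76)/6.02 = 19.8073 bits.

19.81 bits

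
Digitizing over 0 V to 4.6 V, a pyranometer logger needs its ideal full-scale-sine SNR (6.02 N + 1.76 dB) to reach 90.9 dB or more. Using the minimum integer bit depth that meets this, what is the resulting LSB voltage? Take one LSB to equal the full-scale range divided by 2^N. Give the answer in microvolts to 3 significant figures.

140 µV

V_FS = 4.6 V.
N ≥ (90.9 − 1.76)/6.02 = 14.807 → N_min = 15.
One LSB is 4.6 V / 32768 = 140 µV.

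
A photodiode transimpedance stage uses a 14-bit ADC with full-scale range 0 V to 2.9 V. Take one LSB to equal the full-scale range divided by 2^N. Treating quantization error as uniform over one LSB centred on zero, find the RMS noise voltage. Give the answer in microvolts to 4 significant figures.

51.10 µV

Range is 2.9 V.
Step size = 2.9/16384 V = 177.002 µV.
V_rms = LSB/√12 = 177.002 µV / √12 = 51.10 µV.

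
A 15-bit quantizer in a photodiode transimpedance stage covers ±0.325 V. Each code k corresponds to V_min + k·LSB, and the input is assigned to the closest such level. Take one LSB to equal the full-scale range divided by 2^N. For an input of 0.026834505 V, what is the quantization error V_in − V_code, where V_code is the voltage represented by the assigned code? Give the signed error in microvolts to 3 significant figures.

Span: 0.325 V − (-0.325 V) = 0.65 V. LSB = 0.65 V / 2^15 ≈ 19.84 µV.
Position in LSBs: (0.026834505 − (-0.325)) × 32768/0.65 = 17736.7893; rounding gives k = 17737.
Reconstructed level: -0.325 + 17737 × 0.65/32768 V = 0.026838684082 V.
Error = V_in − V_code = 0.026834505 − (0.026838684082) = −4.18 µV.

−4.18 µV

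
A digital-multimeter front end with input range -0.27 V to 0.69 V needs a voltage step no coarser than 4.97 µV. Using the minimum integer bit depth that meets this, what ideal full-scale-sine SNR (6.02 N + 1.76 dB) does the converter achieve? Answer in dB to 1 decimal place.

110.1 dB

The full-scale span is 0.69 − (-0.27) = 0.96 V.
Levels needed ≥ 0.96/4.97 µV = 193200. 2^18 = 262144 suffices, so N_min = 18.
Ideal SNR at N = 18: 6.02·18 + 1.76 = 110.1 dB.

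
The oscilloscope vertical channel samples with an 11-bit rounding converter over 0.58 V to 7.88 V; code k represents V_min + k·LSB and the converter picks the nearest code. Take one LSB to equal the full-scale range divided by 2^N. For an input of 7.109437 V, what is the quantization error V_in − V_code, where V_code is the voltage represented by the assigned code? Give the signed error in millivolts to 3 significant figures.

−0.641 mV

Range = 7.88 − (0.58) = 7.3 V. LSB = 7.3 V / 2^11 ≈ 3.564 mV.
(V_in − V_min)/LSB = (7.109437 − (0.58)) × 2048/7.3 = 1831.8201 → nearest code k = 1832.
V_code = V_min + k × range/2^11 = 0.58 + 1832 × 7.3/2048 = 7.110078125 V.
Error = V_in − V_code = 7.109437 − (7.110078125) = −0.641 mV.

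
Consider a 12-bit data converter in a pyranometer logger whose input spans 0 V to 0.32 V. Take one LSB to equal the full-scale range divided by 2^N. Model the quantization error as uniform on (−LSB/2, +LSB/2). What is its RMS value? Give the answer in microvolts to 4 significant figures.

Range is 0.32 V.
LSB = 0.32 V / 2^12 = 78.1250 µV.
V_rms = LSB/√12 = 78.1250 µV / √12 = 22.55 µV.

22.55 µV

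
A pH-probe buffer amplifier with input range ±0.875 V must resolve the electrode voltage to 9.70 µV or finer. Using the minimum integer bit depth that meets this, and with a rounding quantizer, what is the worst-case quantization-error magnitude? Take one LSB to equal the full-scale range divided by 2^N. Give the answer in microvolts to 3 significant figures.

Range = 0.875 − (-0.875) = 1.75 V.
1.75 V / 9.70 µV = 180400. Since 2^17 = 131072 and 2^18 = 262144, N = 18.
Step size = 1.75/262144 V = 6.6757 µV.
|e|_max = LSB/2 = 3.34 µV.

3.34 µV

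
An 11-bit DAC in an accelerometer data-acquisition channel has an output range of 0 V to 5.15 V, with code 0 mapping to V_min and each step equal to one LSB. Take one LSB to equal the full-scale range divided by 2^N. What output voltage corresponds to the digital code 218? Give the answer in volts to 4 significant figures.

0.5482 V

Full-scale range = 5.15 V. LSB = 5.15 V / 2^11.
Output = V_min + (218/2048) × range = 0 + 0.106445 × 5.15 V
      = 0 V + 0.548193 V = 0.548193 V.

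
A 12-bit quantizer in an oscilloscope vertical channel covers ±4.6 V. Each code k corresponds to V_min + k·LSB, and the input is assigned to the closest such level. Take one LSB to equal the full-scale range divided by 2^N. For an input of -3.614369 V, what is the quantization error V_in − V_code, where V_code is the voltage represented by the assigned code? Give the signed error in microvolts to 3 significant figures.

The full-scale span is 4.6 − (-4.6) = 9.2 V. LSB = 9.2 V / 2^12 ≈ 2.246 mV.
(-3.614369 − (-4.6)) / LSB = 0.985631 × 4096/9.2 = 438.8201. Nearest integer: k = 439.
V_code = -4.6 + (439/4096) × 9.2 = -3.613964844 V.
V_in − V_code = -3.614369 − (-3.613964844) = −404 µV.

−404 µV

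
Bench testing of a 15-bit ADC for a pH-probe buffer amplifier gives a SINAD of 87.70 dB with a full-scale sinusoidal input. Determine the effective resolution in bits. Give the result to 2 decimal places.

Inverting SNR = 6.02 N + 1.76: N_eff = (87.70 − 1.76)/6.02 = 14.2757.

14.28 bits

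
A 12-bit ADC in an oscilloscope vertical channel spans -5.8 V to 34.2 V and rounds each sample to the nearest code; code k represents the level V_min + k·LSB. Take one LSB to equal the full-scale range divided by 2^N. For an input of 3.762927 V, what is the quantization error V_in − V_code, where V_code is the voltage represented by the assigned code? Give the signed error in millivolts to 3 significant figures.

+2.38 mV

Range = 34.2 − (-5.8) = 40 V. LSB = 40 V / 2^12 ≈ 9.766 mV.
(V_in − V_min)/LSB = (3.762927 − (-5.8)) × 4096/40 = 979.2437 → nearest code k = 979.
Reconstructed level: -5.8 + 979 × 40/4096 V = 3.760546875 V.
e = 3.762927 − (3.760546875) = +2.38 mV.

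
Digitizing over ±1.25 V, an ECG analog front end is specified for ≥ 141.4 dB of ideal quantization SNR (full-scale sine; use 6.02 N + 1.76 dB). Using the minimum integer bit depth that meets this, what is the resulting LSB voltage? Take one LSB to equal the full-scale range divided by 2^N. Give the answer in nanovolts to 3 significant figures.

149 nV

The full-scale span is 1.25 − (-1.25) = 2.5 V.
N ≥ (141.4 − 1.76)/6.02 = 23.196 → N_min = 24.
Step size = 2.5/16777216 V = 149 nV.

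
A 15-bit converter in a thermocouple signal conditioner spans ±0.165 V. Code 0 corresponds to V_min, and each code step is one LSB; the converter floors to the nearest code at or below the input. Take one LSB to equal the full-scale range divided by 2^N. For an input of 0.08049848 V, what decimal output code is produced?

24377

The full-scale span is 0.165 − (-0.165) = 0.33 V. LSB = 0.33 V / 2^15 ≈ 10.07 µV.
code = ⌊(V_in − V_min)/LSB⌋ = ⌊(V_in − V_min) × 2^15 / range⌋
     = ⌊(0.08049848 − (-0.165)) × 32768 / 0.33⌋ = ⌊0.24549848 × 32768/0.33⌋
     = ⌊24377.255⌋ = 24377.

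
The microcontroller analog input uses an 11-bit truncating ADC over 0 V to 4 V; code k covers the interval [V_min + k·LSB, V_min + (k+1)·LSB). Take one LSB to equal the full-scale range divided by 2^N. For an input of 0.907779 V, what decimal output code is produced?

464

Span = 4 V. LSB = 4 V / 2^11 ≈ 1.953 mV.
V_in − V_min = 0.907779 − (0) = 0.907779 V.
Divide by LSB: 0.907779 × 2048/4 = 464.7828.
Truncating gives code 464.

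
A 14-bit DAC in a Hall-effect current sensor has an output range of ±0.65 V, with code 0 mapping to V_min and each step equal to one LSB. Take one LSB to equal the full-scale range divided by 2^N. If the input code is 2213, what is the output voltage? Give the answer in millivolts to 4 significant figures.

Span: 0.65 V − (-0.65 V) = 1.3 V. LSB = 1.3 V / 2^14.
V_out = V_min + code × LSB = -0.65 V + 2213 × 1.3 V / 16384
      = -0.65 + 0.175592 = -0.474408 V.

-474.4 mV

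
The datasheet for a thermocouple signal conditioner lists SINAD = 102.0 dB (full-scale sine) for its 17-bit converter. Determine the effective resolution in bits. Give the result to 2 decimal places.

(102.0 − 1.76) / 6.02 = 100.24/6.02 = 16.6512 effective bits.

16.65 bits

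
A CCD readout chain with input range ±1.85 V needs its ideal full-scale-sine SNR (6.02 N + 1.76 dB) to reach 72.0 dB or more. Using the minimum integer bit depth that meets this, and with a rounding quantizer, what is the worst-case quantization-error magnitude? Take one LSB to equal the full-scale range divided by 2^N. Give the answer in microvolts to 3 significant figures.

452 µV

The full-scale span is 1.85 − (-1.85) = 3.7 V.
6.02 N + 1.76 ≥ 72.0 gives N ≥ 11.668, so the minimum integer is 12.
LSB = 3.7 V ÷ 2^12 = 3.7/4096 V = 0.90332 mV.
Half an LSB is 452 µV.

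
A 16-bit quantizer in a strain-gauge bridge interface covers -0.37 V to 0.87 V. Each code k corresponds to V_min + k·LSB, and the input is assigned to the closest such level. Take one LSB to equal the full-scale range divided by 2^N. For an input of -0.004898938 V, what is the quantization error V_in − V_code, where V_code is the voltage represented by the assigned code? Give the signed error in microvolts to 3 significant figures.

+3.41 µV

Full-scale range = 0.87 V − (-0.37 V) = 1.24 V. LSB = 1.24 V / 2^16 ≈ 18.92 µV.
(-0.004898938 − (-0.37)) / LSB = 0.365101062 × 65536/1.24 = 19296.1800. Nearest integer: k = 19296.
Reconstructed level: -0.37 + 19296 × 1.24/65536 V = -0.0049023437500 V.
Error = V_in − V_code = -0.004898938 − (-0.0049023437500) = +3.41 µV.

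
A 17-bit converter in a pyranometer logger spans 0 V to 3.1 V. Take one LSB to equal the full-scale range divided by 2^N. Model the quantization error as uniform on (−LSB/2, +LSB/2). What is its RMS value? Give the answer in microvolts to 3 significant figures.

6.83 µV

Full-scale range = 3.1 V.
Step size = 3.1/131072 V = 23.651 µV.
For a uniform distribution on [−LSB/2, +LSB/2], V_rms = LSB/√12 = 23.651 µV/3.4641 = 6.83 µV.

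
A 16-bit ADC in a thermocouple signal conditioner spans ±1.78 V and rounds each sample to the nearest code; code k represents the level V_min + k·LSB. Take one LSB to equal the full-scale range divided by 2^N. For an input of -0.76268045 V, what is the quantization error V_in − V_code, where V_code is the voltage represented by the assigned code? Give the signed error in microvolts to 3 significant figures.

Range = 1.78 − (-1.78) = 3.56 V. LSB = 3.56 V / 2^16 ≈ 54.32 µV.
(V_in − V_min)/LSB = (-0.76268045 − (-1.78)) × 65536/3.56 = 18727.8242 → nearest code k = 18728.
V_code = -1.78 + (18728/65536) × 3.56 = -0.76267089844 V.
Error = V_in − V_code = -0.76268045 − (-0.76267089844) = −9.55 µV.

−9.55 µV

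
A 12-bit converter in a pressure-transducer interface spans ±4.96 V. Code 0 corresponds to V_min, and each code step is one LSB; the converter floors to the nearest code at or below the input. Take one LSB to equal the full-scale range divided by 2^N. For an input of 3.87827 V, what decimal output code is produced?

Full-scale range = 4.96 V − (-4.96 V) = 9.92 V. LSB = 9.92 V / 2^12 ≈ 2.422 mV.
code = ⌊(V_in − V_min)/LSB⌋ = ⌊(V_in − V_min) × 2^12 / range⌋
     = ⌊(3.87827 − (-4.96)) × 4096 / 9.92⌋ = ⌊8.83827 × 4096/9.92⌋
     = ⌊3649.350⌋ = 3649.

3649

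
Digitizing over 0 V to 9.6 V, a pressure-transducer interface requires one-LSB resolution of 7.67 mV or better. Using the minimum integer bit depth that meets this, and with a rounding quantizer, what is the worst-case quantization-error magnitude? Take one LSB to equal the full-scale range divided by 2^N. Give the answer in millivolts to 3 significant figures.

Full-scale range = 9.6 V.
Levels needed ≥ 9.6/7.67 mV = 1252. 2^11 = 2048 suffices, so N_min = 11.
LSB = 9.6 V ÷ 2^11 = 9.6/2048 V = 4.6875 mV.
Max error for round-to-nearest is LSB/2 = 2.34 mV.

2.34 mV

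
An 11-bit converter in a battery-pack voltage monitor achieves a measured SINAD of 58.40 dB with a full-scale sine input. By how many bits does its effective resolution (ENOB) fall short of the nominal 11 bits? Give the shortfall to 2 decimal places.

ENOB = (SINAD − 1.76)/6.02 = (58.40 − 1.76)/6.02 = 9.4086 bits.
Lost resolution: 11 − 9.4086 = 1.5914 bits.

1.59 bits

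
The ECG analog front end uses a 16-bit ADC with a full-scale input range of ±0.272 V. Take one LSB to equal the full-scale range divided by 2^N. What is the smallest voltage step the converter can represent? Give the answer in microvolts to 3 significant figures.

Full-scale range = 0.272 V − (-0.272 V) = 0.544 V.
Number of codes = 2^16 = 65536.
LSB = 0.544 V ÷ 2^16 = 0.544/65536 V = 8.30 µV.

8.30 µV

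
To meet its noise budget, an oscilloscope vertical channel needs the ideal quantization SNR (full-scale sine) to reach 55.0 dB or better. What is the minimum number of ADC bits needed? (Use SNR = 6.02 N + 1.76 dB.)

Solving 6.02 N ≥ 55.0 − 1.76: N ≥ 8.844. Round up → N = 9.

9 bits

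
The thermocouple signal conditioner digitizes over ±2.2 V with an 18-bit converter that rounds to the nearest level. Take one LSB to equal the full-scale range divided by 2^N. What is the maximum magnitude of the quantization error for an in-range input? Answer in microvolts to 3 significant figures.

8.39 µV

Full-scale range = 2.2 V − (-2.2 V) = 4.4 V.
LSB = 4.4 V ÷ 2^18 = 4.4/262144 V = 16.785 µV.
A rounding quantizer has |error| ≤ LSB/2 = 8.39 µV.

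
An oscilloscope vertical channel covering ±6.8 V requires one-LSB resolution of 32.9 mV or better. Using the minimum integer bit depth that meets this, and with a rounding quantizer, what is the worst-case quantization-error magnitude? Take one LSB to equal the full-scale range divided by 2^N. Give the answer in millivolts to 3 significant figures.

13.3 mV

Full-scale range = 6.8 V − (-6.8 V) = 13.6 V.
Required number of levels: 13.6/32.9 mV = 413.37; smallest N with 2^N ≥ that is 9.
LSB = 13.6 V ÷ 2^9 = 13.6/512 V = 26.563 mV.
|e|_max = LSB/2 = 13.3 mV.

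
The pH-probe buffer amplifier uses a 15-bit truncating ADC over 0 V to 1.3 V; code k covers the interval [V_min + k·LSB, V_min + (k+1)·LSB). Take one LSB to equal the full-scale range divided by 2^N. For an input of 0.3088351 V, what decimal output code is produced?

7784

V_FS = 1.3 V. LSB = 1.3 V / 2^15 ≈ 39.67 µV.
V_in − V_min = 0.3088351 − (0) = 0.3088351 V.
Divide by LSB: 0.3088351 × 32768/1.3 = 7784.5450.
Truncating gives code 7784.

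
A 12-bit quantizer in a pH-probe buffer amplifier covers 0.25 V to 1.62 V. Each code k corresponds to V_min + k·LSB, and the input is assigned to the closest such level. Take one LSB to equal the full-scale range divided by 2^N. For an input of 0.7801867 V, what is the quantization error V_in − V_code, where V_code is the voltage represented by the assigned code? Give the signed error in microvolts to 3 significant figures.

Range = 1.62 − (0.25) = 1.37 V. LSB = 1.37 V / 2^12 ≈ 334.5 µV.
Position in LSBs: (0.7801867 − (0.25)) × 4096/1.37 = 1585.1421; rounding gives k = 1585.
V_code = V_min + k × range/2^12 = 0.25 + 1585 × 1.37/4096 = 0.7801391602 V.
e = 0.7801867 − (0.7801391602) = +47.5 µV.

+47.5 µV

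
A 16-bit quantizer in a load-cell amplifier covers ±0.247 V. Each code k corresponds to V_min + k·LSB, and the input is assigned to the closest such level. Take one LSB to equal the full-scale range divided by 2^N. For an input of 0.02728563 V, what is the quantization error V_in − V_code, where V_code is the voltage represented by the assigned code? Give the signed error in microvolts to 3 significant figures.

Span: 0.247 V − (-0.247 V) = 0.494 V. LSB = 0.494 V / 2^16 ≈ 7.538 µV.
(0.02728563 − (-0.247)) / LSB = 0.27428563 × 65536/0.494 = 36387.8199. Nearest integer: k = 36388.
V_code = V_min + k × range/2^16 = -0.247 + 36388 × 0.494/65536 = 0.027286987305 V.
V_in − V_code = 0.02728563 − (0.027286987305) = −1.36 µV.

−1.36 µV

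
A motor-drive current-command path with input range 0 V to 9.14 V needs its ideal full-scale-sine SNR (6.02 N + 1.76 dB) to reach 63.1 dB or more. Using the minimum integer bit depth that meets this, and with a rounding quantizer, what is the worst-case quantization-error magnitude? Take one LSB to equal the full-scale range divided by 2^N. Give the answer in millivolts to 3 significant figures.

2.23 mV

Span = 9.14 V.
6.02 N + 1.76 ≥ 63.1 gives N ≥ 10.189, so the minimum integer is 11.
One LSB is 9.14 V / 2048 = 4.4629 mV.
|e|_max = LSB/2 = 2.23 mV.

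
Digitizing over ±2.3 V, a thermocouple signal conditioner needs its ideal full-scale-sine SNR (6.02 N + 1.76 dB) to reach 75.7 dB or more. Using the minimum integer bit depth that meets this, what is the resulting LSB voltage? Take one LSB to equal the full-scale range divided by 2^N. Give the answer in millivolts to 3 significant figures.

Full-scale range = 2.3 V − (-2.3 V) = 4.6 V.
Solving 6.02 N ≥ 75.7 − 1.76: N ≥ 12.282. Round up → N = 13.
Step size = 4.6/8192 V = 0.562 mV.

0.562 mV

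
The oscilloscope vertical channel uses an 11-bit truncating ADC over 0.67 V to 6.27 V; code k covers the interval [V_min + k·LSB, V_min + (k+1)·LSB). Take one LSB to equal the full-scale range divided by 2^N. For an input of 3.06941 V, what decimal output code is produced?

877

Range = 6.27 − (0.67) = 5.6 V. LSB = 5.6 V / 2^11 ≈ 2.734 mV.
(V_in − V_min) × 2^11/range = (3.06941 − (0.67)) × 2048/5.6 = 877.499.
Floor → code = 877.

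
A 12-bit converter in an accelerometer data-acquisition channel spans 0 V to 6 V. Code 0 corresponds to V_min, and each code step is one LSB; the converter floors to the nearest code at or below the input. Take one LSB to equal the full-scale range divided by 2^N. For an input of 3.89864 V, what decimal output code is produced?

2661

Full-scale range = 6 V. LSB = 6 V / 2^12 ≈ 1.465 mV.
(V_in − V_min) × 2^12/range = (3.89864 − (0)) × 4096/6 = 2661.472.
Floor → code = 2661.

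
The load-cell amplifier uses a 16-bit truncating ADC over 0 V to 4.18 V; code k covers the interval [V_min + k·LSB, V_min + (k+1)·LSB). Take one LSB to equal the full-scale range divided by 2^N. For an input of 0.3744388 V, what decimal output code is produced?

5870

V_FS = 4.18 V. LSB = 4.18 V / 2^16 ≈ 63.78 µV.
V_in − V_min = 0.3744388 − (0) = 0.3744388 V.
Divide by LSB: 0.3744388 × 65536/4.18 = 5870.6271.
Truncating gives code 5870.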